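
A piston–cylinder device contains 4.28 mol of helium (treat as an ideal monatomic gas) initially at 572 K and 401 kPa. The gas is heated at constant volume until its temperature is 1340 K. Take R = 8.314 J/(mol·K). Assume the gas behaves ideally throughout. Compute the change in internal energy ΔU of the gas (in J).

V₁ = nRT₁/P₁ = 4.28×8.314×572/401 = 50.8 L.
Isochoric: V stays 50.8 L; P/T = const ⇒ T₂ = 1340 K, P₂ = 939 kPa.
For an ideal gas ΔU = nCvΔT with Cv = (3/2)R = 12.5 J/(mol·K).
ΔU = 4.28×12.5×(1340−572) = 41000 J.

41000 J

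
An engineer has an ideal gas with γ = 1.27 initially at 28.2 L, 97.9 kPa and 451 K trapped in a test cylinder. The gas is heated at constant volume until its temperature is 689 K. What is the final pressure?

150 kPa

Isochoric: V stays 28.2 L; P/T = const ⇒ T₂ = 689 K, P₂ = 150 kPa.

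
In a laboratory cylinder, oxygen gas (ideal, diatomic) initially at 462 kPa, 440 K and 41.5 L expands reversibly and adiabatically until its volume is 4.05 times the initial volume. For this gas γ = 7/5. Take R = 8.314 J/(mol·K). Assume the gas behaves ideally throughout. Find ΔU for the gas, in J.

-20500 J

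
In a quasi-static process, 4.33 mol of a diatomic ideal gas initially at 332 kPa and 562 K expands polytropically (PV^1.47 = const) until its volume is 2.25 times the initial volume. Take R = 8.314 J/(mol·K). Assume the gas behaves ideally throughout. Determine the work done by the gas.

V₁ = nRT₁/P₁ = 4.33×8.314×562/332 = 60.9 L.
Polytropic n=1.47: T₂ = T₁(V₁/V₂)^(n−1) = 562×(0.444)^0.47 = 384 K; P₂ = P₁(V₁/V₂)^n = 101 kPa.
W = (P₁V₁−P₂V₂)/(n−1) = (332×60.9−101×137)/0.47 = 13600 J.

13600 J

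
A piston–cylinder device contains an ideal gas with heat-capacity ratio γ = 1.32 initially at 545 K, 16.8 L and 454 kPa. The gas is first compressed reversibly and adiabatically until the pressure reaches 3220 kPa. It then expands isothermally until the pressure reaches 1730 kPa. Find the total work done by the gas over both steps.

n = P₁V₁/(RT₁) = 454×16.8/(8.314×545) = 1.68 mol.
Step 1 — Adiabatic: T₂/T₁ = (P₂/P₁)^((γ−1)/γ) ⇒ T₂ = 545×(7.09)^0.242 = 876 K; V₂ = 3.81 L.
ΔU = nCvΔT = 1.68×26.0×(876−545) = 14500 J.
Q = 0 for an adiabatic process, so W = −ΔU = -14500 J.
State after step 1: P = 3220 kPa, V = 3.81 L, T = 876 K.
Step 2 — Isothermal: T stays 876 K; PV = const ⇒ V₂ = 7.09 L, P₂ = 1730 kPa.
ΔU = 0 (ideal gas, T constant).
W = nRT ln(V₂/V₁) = 1.68×8.314×876×ln(1.86) = 7620 J.
Q = ΔU + W = 7620 J.
Net over both steps: W = -6870 J, Q = 7620 J, ΔU = 14500 J.

-6870 J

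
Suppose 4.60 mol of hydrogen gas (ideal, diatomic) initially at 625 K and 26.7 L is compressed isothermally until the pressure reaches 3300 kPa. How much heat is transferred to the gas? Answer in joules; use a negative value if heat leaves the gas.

-31200 J

P₁ = nRT₁/V₁ = 4.60×8.314×625/26.7 = 895 kPa.
Isothermal: T stays 625 K; PV = const ⇒ V₂ = 7.24 L, P₂ = 3300 kPa.
ΔU = 0 (ideal gas, T constant).
W = nRT ln(V₂/V₁) = 4.60×8.314×625×ln(0.271) = -31200 J.
Q = ΔU + W = -31200 J.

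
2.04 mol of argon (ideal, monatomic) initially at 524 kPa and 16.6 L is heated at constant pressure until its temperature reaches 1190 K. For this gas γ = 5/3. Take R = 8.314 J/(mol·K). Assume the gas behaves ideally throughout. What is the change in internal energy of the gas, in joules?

17200 J

T₁ = P₁V₁/(nR) = 524×16.6/(2.04×8.314) = 513 K.
Isobaric: P stays 524 kPa; V/T = const ⇒ T₂ = 1190 K, V₂ = 38.5 L.
For an ideal gas ΔU = nCvΔT with Cv = (3/2)R = 12.5 J/(mol·K).
ΔU = 2.04×12.5×(1190−513) = 17200 J.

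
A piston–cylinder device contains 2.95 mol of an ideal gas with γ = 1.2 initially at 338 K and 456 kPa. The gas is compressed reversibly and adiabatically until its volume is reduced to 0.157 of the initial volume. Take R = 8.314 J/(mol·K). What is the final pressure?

V₁ = nRT₁/P₁ = 2.95×8.314×338/456 = 18.2 L.
Adiabatic: TV^(γ−1) = const ⇒ T₂ = 338×(6.37)^0.200 = 489 K; PV^γ = const ⇒ P₂ = 4210 kPa.

4210 kPa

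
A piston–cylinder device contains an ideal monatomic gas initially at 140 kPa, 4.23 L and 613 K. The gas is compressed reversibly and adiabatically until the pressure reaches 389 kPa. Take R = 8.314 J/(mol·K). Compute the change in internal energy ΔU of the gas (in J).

449 J

n = P₁V₁/(RT₁) = 140×4.23/(8.314×613) = 0.116 mol.
Adiabatic: T₂/T₁ = (P₂/P₁)^((γ−1)/γ) ⇒ T₂ = 613×(2.78)^0.400 = 923 K; V₂ = 2.29 L.
For an ideal gas ΔU = nCvΔT with Cv = (3/2)R = 12.5 J/(mol·K).
ΔU = 0.116×12.5×(923−613) = 449 J.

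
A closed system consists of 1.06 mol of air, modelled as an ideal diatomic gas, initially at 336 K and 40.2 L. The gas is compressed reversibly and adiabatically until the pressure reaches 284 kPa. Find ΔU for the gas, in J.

3480 J

P₁ = nRT₁/V₁ = 1.06×8.314×336/40.2 = 73.7 kPa.
Adiabatic: T₂/T₁ = (P₂/P₁)^((γ−1)/γ) ⇒ T₂ = 336×(3.86)^0.286 = 494 K; V₂ = 15.3 L.
For an ideal gas ΔU = nCvΔT with Cv = (5/2)R = 20.8 J/(mol·K).
ΔU = 1.06×20.8×(494−336) = 3480 J.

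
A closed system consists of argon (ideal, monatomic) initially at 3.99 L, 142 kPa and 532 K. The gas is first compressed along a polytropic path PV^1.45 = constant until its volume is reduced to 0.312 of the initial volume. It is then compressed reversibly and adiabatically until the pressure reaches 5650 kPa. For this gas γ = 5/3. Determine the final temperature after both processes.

2000 K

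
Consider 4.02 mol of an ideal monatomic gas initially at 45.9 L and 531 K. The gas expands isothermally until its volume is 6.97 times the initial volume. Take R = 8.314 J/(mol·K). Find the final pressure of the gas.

55.5 kPa

P₁ = nRT₁/V₁ = 4.02×8.314×531/45.9 = 387 kPa.
Isothermal: T stays 531 K; PV = const ⇒ V₂ = 320 L, P₂ = 55.5 kPa.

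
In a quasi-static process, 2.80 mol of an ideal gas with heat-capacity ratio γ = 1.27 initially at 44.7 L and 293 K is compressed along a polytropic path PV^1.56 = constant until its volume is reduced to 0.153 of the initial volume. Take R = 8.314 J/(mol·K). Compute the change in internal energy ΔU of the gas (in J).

47000 J

P₁ = nRT₁/V₁ = 2.80×8.314×293/44.7 = 153 kPa.
Polytropic n=1.56: T₂ = T₁(V₁/V₂)^(n−1) = 293×(6.54)^0.56 = 838 K; P₂ = P₁(V₁/V₂)^n = 2850 kPa.
For an ideal gas ΔU = nCvΔT with Cv = R/(γ−1) = 30.8 J/(mol·K).
ΔU = 2.80×30.8×(838−293) = 47000 J.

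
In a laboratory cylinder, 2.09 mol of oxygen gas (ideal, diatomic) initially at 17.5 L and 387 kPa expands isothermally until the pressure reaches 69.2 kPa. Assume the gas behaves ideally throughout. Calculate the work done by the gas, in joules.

T₁ = P₁V₁/(nR) = 387×17.5/(2.09×8.314) = 390 K.
Isothermal: T stays 390 K; PV = const ⇒ V₂ = 97.9 L, P₂ = 69.2 kPa.
W = nRT ln(V₂/V₁) = 2.09×8.314×390×ln(5.59) = 11700 J.

11700 J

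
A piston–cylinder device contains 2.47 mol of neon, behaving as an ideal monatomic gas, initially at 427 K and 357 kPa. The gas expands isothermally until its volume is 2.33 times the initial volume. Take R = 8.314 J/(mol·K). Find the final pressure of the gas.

V₁ = nRT₁/P₁ = 2.47×8.314×427/357 = 24.6 L.
Isothermal: T stays 427 K; PV = const ⇒ V₂ = 57.2 L, P₂ = 153 kPa.

153 kPa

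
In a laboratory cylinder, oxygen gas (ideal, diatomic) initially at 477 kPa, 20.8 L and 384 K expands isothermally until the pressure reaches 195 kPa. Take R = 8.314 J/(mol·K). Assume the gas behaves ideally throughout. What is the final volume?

50.9 L

Isothermal: T stays 384 K; PV = const ⇒ V₂ = 50.9 L, P₂ = 195 kPa.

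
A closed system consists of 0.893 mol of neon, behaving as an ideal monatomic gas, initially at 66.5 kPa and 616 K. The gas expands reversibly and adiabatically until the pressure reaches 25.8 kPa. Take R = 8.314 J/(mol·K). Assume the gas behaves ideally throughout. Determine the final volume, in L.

121 L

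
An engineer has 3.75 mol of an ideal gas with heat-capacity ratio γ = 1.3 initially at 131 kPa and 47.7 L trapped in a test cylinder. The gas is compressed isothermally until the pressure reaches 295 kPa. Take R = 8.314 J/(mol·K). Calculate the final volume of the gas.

T₁ = P₁V₁/(nR) = 131×47.7/(3.75×8.314) = 200 K.
Isothermal: T stays 200 K; PV = const ⇒ V₂ = 21.2 L, P₂ = 295 kPa.

21.2 L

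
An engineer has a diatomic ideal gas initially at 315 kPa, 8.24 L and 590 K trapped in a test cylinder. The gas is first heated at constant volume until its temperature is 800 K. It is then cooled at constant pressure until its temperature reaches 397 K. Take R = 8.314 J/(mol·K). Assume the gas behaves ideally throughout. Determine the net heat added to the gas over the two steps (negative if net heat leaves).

n = P₁V₁/(RT₁) = 315×8.24/(8.314×590) = 0.529 mol.
Step 1 — Isochoric: V stays 8.24 L; P/T = const ⇒ T₂ = 800 K, P₂ = 427 kPa.
W = 0 (no volume change).
ΔU = nCvΔT = 0.529×20.8×(800−590) = 2310 J.
Q = ΔU = 2310 J.
State after step 1: P = 427 kPa, V = 8.24 L, T = 800 K.
Step 2 — Isobaric: P stays 427 kPa; V/T = const ⇒ T₂ = 397 K, V₂ = 4.09 L.
W = PΔV = 427×(4.09−8.24) kPa·L = -1770 J.
ΔU = nCvΔT = 0.529×20.8×(397−800) = -4430 J.
Q = ΔU + W = nCpΔT = -6210 J.
Net over both steps: W = -1770 J, Q = -3900 J, ΔU = -2120 J.

-3900 J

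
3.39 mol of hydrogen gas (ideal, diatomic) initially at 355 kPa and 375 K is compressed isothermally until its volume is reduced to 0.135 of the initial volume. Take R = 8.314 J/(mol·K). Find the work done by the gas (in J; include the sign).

-21200 J

V₁ = nRT₁/P₁ = 3.39×8.314×375/355 = 29.8 L.
Isothermal: T stays 375 K; PV = const ⇒ V₂ = 4.02 L, P₂ = 2630 kPa.
W = nRT ln(V₂/V₁) = 3.39×8.314×375×ln(0.135) = -21200 J.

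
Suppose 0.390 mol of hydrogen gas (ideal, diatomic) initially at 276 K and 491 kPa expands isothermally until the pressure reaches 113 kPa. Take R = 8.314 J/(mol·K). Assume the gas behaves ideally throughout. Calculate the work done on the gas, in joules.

-1310 J

V₁ = nRT₁/P₁ = 0.390×8.314×276/491 = 1.82 L.
Isothermal: T stays 276 K; PV = const ⇒ V₂ = 7.92 L, P₂ = 113 kPa.
W = nRT ln(V₂/V₁) = 0.390×8.314×276×ln(4.35) = 1310 J.
Work done on the gas = −W_by = -1310 J.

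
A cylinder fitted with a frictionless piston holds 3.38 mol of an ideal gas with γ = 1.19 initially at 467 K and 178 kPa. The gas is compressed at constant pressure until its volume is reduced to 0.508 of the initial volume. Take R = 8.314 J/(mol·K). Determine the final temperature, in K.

V₁ = nRT₁/P₁ = 3.38×8.314×467/178 = 73.7 L.
Isobaric: P stays 178 kPa; V/T = const ⇒ T₂ = 237 K, V₂ = 37.5 L.

237 K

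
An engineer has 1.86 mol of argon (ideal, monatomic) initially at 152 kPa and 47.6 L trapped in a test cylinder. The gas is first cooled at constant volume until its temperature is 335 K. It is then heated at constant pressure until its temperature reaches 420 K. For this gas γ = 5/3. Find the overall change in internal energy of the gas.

T₁ = P₁V₁/(nR) = 152×47.6/(1.86×8.314) = 468 K.
Step 1 — Isochoric: V stays 47.6 L; P/T = const ⇒ T₂ = 335 K, P₂ = 109 kPa.
W = 0 (no volume change).
ΔU = nCvΔT = 1.86×12.5×(335−468) = -3080 J.
Q = ΔU = -3080 J.
State after step 1: P = 109 kPa, V = 47.6 L, T = 335 K.
Step 2 — Isobaric: P stays 109 kPa; V/T = const ⇒ T₂ = 420 K, V₂ = 59.7 L.
W = PΔV = 109×(59.7−47.6) kPa·L = 1310 J.
ΔU = nCvΔT = 1.86×12.5×(420−335) = 1970 J.
Q = ΔU + W = nCpΔT = 3290 J.
Net over both steps: W = 1310 J, Q = 204 J, ΔU = -1110 J.

-1110 J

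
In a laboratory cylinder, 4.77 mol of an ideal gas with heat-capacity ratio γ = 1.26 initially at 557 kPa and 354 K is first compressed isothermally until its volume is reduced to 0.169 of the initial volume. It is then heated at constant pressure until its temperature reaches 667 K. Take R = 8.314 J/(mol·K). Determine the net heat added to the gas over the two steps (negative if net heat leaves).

V₁ = nRT₁/P₁ = 4.77×8.314×354/557 = 25.2 L.
Step 1 — Isothermal: T stays 354 K; PV = const ⇒ V₂ = 4.26 L, P₂ = 3300 kPa.
ΔU = 0 (ideal gas, T constant).
W = nRT ln(V₂/V₁) = 4.77×8.314×354×ln(0.169) = -25000 J.
Q = ΔU + W = -25000 J.
State after step 1: P = 3300 kPa, V = 4.26 L, T = 354 K.
Step 2 — Isobaric: P stays 3300 kPa; V/T = const ⇒ T₂ = 667 K, V₂ = 8.03 L.
W = PΔV = 3300×(8.03−4.26) kPa·L = 12400 J.
ΔU = nCvΔT = 4.77×32.0×(667−354) = 47700 J.
Q = ΔU + W = nCpΔT = 60200 J.
Net over both steps: W = -12500 J, Q = 35200 J, ΔU = 47700 J.

35200 J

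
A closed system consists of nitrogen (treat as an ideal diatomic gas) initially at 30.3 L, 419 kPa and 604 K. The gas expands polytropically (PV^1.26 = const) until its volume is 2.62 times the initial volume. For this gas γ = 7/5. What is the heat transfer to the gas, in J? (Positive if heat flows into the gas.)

n = P₁V₁/(RT₁) = 419×30.3/(8.314×604) = 2.53 mol.
Polytropic n=1.26: T₂ = T₁(V₁/V₂)^(n−1) = 604×(0.382)^0.26 = 470 K; P₂ = P₁(V₁/V₂)^n = 124 kPa.
W = (P₁V₁−P₂V₂)/(n−1) = (419×30.3−124×79.4)/0.26 = 10800 J.
ΔU = nCvΔT = 2.53×20.8×(470−604) = -7030 J.
Q = ΔU + W = 3790 J.

3790 J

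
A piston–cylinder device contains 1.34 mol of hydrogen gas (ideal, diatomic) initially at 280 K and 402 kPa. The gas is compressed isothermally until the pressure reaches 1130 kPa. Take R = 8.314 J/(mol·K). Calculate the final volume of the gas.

2.76 L

V₁ = nRT₁/P₁ = 1.34×8.314×280/402 = 7.76 L.
Isothermal: T stays 280 K; PV = const ⇒ V₂ = 2.76 L, P₂ = 1130 kPa.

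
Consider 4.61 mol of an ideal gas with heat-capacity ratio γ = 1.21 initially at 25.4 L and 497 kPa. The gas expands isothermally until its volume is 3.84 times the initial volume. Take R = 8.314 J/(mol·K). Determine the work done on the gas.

-17000 J

T₁ = P₁V₁/(nR) = 497×25.4/(4.61×8.314) = 329 K.
Isothermal: T stays 329 K; PV = const ⇒ V₂ = 97.5 L, P₂ = 129 kPa.
W = nRT ln(V₂/V₁) = 4.61×8.314×329×ln(3.84) = 17000 J.
Work done on the gas = −W_by = -17000 J.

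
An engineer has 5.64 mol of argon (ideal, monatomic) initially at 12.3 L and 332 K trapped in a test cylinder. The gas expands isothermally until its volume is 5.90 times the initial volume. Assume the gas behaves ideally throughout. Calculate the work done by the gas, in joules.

P₁ = nRT₁/V₁ = 5.64×8.314×332/12.3 = 1270 kPa.
Isothermal: T stays 332 K; PV = const ⇒ V₂ = 72.6 L, P₂ = 215 kPa.
W = nRT ln(V₂/V₁) = 5.64×8.314×332×ln(5.90) = 27600 J.

27600 J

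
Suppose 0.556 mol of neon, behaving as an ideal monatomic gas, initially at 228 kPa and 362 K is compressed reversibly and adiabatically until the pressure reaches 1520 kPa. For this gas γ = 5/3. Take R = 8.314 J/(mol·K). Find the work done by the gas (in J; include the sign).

V₁ = nRT₁/P₁ = 0.556×8.314×362/228 = 7.34 L.
Adiabatic: T₂/T₁ = (P₂/P₁)^((γ−1)/γ) ⇒ T₂ = 362×(6.67)^0.400 = 773 K; V₂ = 2.35 L.
ΔU = nCvΔT = 0.556×12.5×(773−362) = 2850 J.
Q = 0 for an adiabatic process, so W = −ΔU = -2850 J.

-2850 J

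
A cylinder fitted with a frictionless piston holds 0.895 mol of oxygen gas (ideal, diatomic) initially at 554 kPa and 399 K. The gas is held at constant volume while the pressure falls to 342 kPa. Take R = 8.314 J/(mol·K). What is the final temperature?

V₁ = nRT₁/P₁ = 0.895×8.314×399/554 = 5.36 L.
Isochoric: V stays 5.36 L; P/T = const ⇒ T₂ = 246 K, P₂ = 342 kPa.

246 K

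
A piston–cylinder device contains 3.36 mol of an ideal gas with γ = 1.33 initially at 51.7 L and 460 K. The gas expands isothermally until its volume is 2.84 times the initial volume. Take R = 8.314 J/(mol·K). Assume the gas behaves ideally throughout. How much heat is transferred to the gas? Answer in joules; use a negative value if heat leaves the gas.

P₁ = nRT₁/V₁ = 3.36×8.314×460/51.7 = 249 kPa.
Isothermal: T stays 460 K; PV = const ⇒ V₂ = 147 L, P₂ = 87.5 kPa.
ΔU = 0 (ideal gas, T constant).
W = nRT ln(V₂/V₁) = 3.36×8.314×460×ln(2.84) = 13400 J.
Q = ΔU + W = 13400 J.

13400 J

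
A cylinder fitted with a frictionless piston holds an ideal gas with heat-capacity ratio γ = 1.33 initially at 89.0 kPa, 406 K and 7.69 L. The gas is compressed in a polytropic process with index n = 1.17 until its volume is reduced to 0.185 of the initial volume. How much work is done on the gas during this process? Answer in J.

1340 J

n = P₁V₁/(RT₁) = 89.0×7.69/(8.314×406) = 0.203 mol.
Polytropic n=1.17: T₂ = T₁(V₁/V₂)^(n−1) = 406×(5.41)^0.17 = 541 K; P₂ = P₁(V₁/V₂)^n = 641 kPa.
W = (P₁V₁−P₂V₂)/(n−1) = (89.0×7.69−641×1.42)/0.17 = -1340 J.
Work done on the gas = −W_by = 1340 J.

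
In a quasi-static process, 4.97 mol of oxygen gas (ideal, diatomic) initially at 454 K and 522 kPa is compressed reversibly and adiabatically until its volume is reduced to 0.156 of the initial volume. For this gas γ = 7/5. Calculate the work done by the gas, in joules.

-51700 J

V₁ = nRT₁/P₁ = 4.97×8.314×454/522 = 35.9 L.
Adiabatic: TV^(γ−1) = const ⇒ T₂ = 454×(6.41)^0.400 = 955 K; PV^γ = const ⇒ P₂ = 7040 kPa.
ΔU = nCvΔT = 4.97×20.8×(955−454) = 51700 J.
Q = 0 for an adiabatic process, so W = −ΔU = -51700 J.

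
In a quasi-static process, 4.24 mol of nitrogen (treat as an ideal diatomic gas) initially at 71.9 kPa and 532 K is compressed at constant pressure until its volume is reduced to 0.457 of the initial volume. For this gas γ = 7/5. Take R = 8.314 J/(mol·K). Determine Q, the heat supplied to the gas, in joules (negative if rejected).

-35600 J

V₁ = nRT₁/P₁ = 4.24×8.314×532/71.9 = 261 L.
Isobaric: P stays 71.9 kPa; V/T = const ⇒ T₂ = 243 K, V₂ = 119 L.
W = PΔV = 71.9×(119−261) kPa·L = -10200 J.
ΔU = nCvΔT = 4.24×20.8×(243−532) = -25500 J.
Q = ΔU + W = nCpΔT = -35600 J.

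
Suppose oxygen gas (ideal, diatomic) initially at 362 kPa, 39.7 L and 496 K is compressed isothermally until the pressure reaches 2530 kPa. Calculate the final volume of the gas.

5.68 L

Isothermal: T stays 496 K; PV = const ⇒ V₂ = 5.68 L, P₂ = 2530 kPa.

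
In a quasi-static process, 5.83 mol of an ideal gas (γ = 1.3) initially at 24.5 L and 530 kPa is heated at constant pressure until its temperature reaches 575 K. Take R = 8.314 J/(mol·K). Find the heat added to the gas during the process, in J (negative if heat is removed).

64500 J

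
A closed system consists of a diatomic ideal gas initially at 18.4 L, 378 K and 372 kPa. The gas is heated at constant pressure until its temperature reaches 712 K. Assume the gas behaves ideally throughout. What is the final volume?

34.7 L

Isobaric: P stays 372 kPa; V/T = const ⇒ T₂ = 712 K, V₂ = 34.7 L.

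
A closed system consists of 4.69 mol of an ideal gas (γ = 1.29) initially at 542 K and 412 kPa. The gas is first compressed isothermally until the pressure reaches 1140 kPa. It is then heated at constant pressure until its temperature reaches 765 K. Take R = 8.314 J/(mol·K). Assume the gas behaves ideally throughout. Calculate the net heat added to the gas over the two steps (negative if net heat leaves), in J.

V₁ = nRT₁/P₁ = 4.69×8.314×542/412 = 51.3 L.
Step 1 — Isothermal: T stays 542 K; PV = const ⇒ V₂ = 18.5 L, P₂ = 1140 kPa.
ΔU = 0 (ideal gas, T constant).
W = nRT ln(V₂/V₁) = 4.69×8.314×542×ln(0.361) = -21500 J.
Q = ΔU + W = -21500 J.
State after step 1: P = 1140 kPa, V = 18.5 L, T = 542 K.
Step 2 — Isobaric: P stays 1140 kPa; V/T = const ⇒ T₂ = 765 K, V₂ = 26.2 L.
W = PΔV = 1140×(26.2−18.5) kPa·L = 8700 J.
ΔU = nCvΔT = 4.69×28.7×(765−542) = 30000 J.
Q = ΔU + W = nCpΔT = 38700 J.
Net over both steps: W = -12800 J, Q = 17200 J, ΔU = 30000 J.

17200 J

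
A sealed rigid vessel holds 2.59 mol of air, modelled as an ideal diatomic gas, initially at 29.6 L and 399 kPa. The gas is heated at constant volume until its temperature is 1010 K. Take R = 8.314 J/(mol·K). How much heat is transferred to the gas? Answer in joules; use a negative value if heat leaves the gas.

24800 J

T₁ = P₁V₁/(nR) = 399×29.6/(2.59×8.314) = 548 K.
Isochoric: V stays 29.6 L; P/T = const ⇒ T₂ = 1010 K, P₂ = 735 kPa.
W = 0 (no volume change).
ΔU = nCvΔT = 2.59×20.8×(1010−548) = 24800 J.
Q = ΔU = 24800 J.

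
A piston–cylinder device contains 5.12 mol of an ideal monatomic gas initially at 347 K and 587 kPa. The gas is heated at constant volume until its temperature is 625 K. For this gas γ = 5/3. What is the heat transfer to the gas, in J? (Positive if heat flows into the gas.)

17800 J

V₁ = nRT₁/P₁ = 5.12×8.314×347/587 = 25.2 L.
Isochoric: V stays 25.2 L; P/T = const ⇒ T₂ = 625 K, P₂ = 1060 kPa.
W = 0 (no volume change).
ΔU = nCvΔT = 5.12×12.5×(625−347) = 17800 J.
Q = ΔU = 17800 J.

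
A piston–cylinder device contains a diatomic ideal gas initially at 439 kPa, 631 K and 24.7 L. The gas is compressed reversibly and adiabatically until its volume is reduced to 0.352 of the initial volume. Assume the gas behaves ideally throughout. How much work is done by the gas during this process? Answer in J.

n = P₁V₁/(RT₁) = 439×24.7/(8.314×631) = 2.07 mol.
Adiabatic: TV^(γ−1) = const ⇒ T₂ = 631×(2.84)^0.400 = 958 K; PV^γ = const ⇒ P₂ = 1890 kPa.
ΔU = nCvΔT = 2.07×20.8×(958−631) = 14100 J.
Q = 0 for an adiabatic process, so W = −ΔU = -14100 J.

-14100 J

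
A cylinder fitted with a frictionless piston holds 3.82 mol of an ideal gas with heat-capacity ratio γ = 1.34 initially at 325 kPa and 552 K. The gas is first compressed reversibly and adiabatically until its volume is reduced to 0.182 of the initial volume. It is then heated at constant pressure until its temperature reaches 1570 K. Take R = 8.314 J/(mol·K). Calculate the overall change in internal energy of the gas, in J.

95100 J

V₁ = nRT₁/P₁ = 3.82×8.314×552/325 = 53.9 L.
Step 1 — Adiabatic: TV^(γ−1) = const ⇒ T₂ = 552×(5.49)^0.340 = 985 K; PV^γ = const ⇒ P₂ = 3190 kPa.
ΔU = nCvΔT = 3.82×24.5×(985−552) = 40500 J.
Q = 0 for an adiabatic process, so W = −ΔU = -40500 J.
State after step 1: P = 3190 kPa, V = 9.82 L, T = 985 K.
Step 2 — Isobaric: P stays 3190 kPa; V/T = const ⇒ T₂ = 1570 K, V₂ = 15.6 L.
W = PΔV = 3190×(15.6−9.82) kPa·L = 18600 J.
ΔU = nCvΔT = 3.82×24.5×(1570−985) = 54600 J.
Q = ΔU + W = nCpΔT = 73200 J.
Net over both steps: W = -21900 J, Q = 73200 J, ΔU = 95100 J.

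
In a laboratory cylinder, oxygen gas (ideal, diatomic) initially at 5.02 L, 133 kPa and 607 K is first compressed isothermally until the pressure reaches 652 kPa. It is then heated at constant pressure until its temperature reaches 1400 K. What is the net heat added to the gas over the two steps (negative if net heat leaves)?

n = P₁V₁/(RT₁) = 133×5.02/(8.314×607) = 0.132 mol.
Step 1 — Isothermal: T stays 607 K; PV = const ⇒ V₂ = 1.02 L, P₂ = 652 kPa.
ΔU = 0 (ideal gas, T constant).
W = nRT ln(V₂/V₁) = 0.132×8.314×607×ln(0.204) = -1060 J.
Q = ΔU + W = -1060 J.
State after step 1: P = 652 kPa, V = 1.02 L, T = 607 K.
Step 2 — Isobaric: P stays 652 kPa; V/T = const ⇒ T₂ = 1400 K, V₂ = 2.36 L.
W = PΔV = 652×(2.36−1.02) kPa·L = 872 J.
ΔU = nCvΔT = 0.132×20.8×(1400−607) = 2180 J.
Q = ΔU + W = nCpΔT = 3050 J.
Net over both steps: W = -189 J, Q = 1990 J, ΔU = 2180 J.

1990 J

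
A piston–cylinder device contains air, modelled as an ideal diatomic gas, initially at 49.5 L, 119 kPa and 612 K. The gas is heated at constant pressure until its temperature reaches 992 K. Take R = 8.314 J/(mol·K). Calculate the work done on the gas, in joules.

n = P₁V₁/(RT₁) = 119×49.5/(8.314×612) = 1.16 mol.
Isobaric: P stays 119 kPa; V/T = const ⇒ T₂ = 992 K, V₂ = 80.2 L.
W = PΔV = 119×(80.2−49.5) kPa·L = 3660 J.
Work done on the gas = −W_by = -3660 J.

-3660 J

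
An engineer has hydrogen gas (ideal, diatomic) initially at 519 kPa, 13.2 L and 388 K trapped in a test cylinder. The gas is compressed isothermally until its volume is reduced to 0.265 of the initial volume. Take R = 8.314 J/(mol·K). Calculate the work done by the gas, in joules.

n = P₁V₁/(RT₁) = 519×13.2/(8.314×388) = 2.12 mol.
Isothermal: T stays 388 K; PV = const ⇒ V₂ = 3.50 L, P₂ = 1960 kPa.
W = nRT ln(V₂/V₁) = 2.12×8.314×388×ln(0.265) = -9100 J.

-9100 J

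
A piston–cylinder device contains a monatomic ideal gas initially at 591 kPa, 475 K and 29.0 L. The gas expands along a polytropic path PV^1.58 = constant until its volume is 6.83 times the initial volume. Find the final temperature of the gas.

156 K

Polytropic n=1.58: T₂ = T₁(V₁/V₂)^(n−1) = 475×(0.146)^0.58 = 156 K; P₂ = P₁(V₁/V₂)^n = 28.4 kPa.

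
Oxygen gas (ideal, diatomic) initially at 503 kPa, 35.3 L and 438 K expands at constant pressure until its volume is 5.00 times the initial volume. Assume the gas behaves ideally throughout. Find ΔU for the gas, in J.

n = P₁V₁/(RT₁) = 503×35.3/(8.314×438) = 4.88 mol.
Isobaric: P stays 503 kPa; V/T = const ⇒ T₂ = 2190 K, V₂ = 176 L.
For an ideal gas ΔU = nCvΔT with Cv = (5/2)R = 20.8 J/(mol·K).
ΔU = 4.88×20.8×(2190−438) = 178000 J.

178000 J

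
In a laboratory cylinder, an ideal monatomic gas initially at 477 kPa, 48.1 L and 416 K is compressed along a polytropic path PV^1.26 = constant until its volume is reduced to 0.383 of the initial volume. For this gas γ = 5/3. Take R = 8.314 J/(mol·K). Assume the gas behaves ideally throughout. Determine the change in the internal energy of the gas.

9750 J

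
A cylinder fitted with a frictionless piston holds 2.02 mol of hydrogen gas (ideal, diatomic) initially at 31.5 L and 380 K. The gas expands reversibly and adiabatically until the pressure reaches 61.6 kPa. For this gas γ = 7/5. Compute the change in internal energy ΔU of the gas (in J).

-4600 J

P₁ = nRT₁/V₁ = 2.02×8.314×380/31.5 = 203 kPa.
Adiabatic: T₂/T₁ = (P₂/P₁)^((γ−1)/γ) ⇒ T₂ = 380×(0.304)^0.286 = 270 K; V₂ = 73.7 L.
For an ideal gas ΔU = nCvΔT with Cv = (5/2)R = 20.8 J/(mol·K).
ΔU = 2.02×20.8×(270−380) = -4600 J.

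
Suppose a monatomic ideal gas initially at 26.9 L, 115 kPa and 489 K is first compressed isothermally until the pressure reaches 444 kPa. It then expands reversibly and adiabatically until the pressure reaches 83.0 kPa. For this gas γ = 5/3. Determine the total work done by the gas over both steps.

-1910 J

n = P₁V₁/(RT₁) = 115×26.9/(8.314×489) = 0.761 mol.
Step 1 — Isothermal: T stays 489 K; PV = const ⇒ V₂ = 6.97 L, P₂ = 444 kPa.
ΔU = 0 (ideal gas, T constant).
W = nRT ln(V₂/V₁) = 0.761×8.314×489×ln(0.259) = -4180 J.
Q = ΔU + W = -4180 J.
State after step 1: P = 444 kPa, V = 6.97 L, T = 489 K.
Step 2 — Adiabatic: T₂/T₁ = (P₂/P₁)^((γ−1)/γ) ⇒ T₂ = 489×(0.187)^0.400 = 250 K; V₂ = 19.1 L.
ΔU = nCvΔT = 0.761×12.5×(250−489) = -2270 J.
Q = 0 for an adiabatic process, so W = −ΔU = 2270 J.
Net over both steps: W = -1910 J, Q = -4180 J, ΔU = -2270 J.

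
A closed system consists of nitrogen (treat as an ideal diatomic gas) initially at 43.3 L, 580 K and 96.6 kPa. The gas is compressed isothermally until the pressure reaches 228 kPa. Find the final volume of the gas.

18.3 L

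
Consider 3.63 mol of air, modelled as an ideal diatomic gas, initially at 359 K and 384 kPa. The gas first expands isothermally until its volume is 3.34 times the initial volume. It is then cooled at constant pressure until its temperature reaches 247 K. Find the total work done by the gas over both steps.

V₁ = nRT₁/P₁ = 3.63×8.314×359/384 = 28.2 L.
Step 1 — Isothermal: T stays 359 K; PV = const ⇒ V₂ = 94.2 L, P₂ = 115 kPa.
ΔU = 0 (ideal gas, T constant).
W = nRT ln(V₂/V₁) = 3.63×8.314×359×ln(3.34) = 13100 J.
Q = ΔU + W = 13100 J.
State after step 1: P = 115 kPa, V = 94.2 L, T = 359 K.
Step 2 — Isobaric: P stays 115 kPa; V/T = const ⇒ T₂ = 247 K, V₂ = 64.8 L.
W = PΔV = 115×(64.8−94.2) kPa·L = -3380 J.
ΔU = nCvΔT = 3.63×20.8×(247−359) = -8450 J.
Q = ΔU + W = nCpΔT = -11800 J.
Net over both steps: W = 9690 J, Q = 1240 J, ΔU = -8450 J.

9690 J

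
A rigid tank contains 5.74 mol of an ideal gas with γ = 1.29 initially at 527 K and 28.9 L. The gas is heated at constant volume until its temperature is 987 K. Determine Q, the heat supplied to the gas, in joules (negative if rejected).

75700 J

P₁ = nRT₁/V₁ = 5.74×8.314×527/28.9 = 870 kPa.
Isochoric: V stays 28.9 L; P/T = const ⇒ T₂ = 987 K, P₂ = 1630 kPa.
W = 0 (no volume change).
ΔU = nCvΔT = 5.74×28.7×(987−527) = 75700 J.
Q = ΔU = 75700 J.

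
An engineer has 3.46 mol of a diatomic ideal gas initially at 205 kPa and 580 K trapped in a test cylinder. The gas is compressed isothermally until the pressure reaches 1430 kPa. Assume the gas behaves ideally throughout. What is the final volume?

11.7 L

V₁ = nRT₁/P₁ = 3.46×8.314×580/205 = 81.4 L.
Isothermal: T stays 580 K; PV = const ⇒ V₂ = 11.7 L, P₂ = 1430 kPa.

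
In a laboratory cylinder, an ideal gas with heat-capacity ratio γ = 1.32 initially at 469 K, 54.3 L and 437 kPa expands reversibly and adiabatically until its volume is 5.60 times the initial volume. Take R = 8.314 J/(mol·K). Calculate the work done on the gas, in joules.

n = P₁V₁/(RT₁) = 437×54.3/(8.314×469) = 6.09 mol.
Adiabatic: TV^(γ−1) = const ⇒ T₂ = 469×(0.179)^0.320 = 270 K; PV^γ = const ⇒ P₂ = 45.0 kPa.
ΔU = nCvΔT = 6.09×26.0×(270−469) = -31400 J.
Q = 0 for an adiabatic process, so W = −ΔU = 31400 J.
Work done on the gas = −W_by = -31400 J.

-31400 J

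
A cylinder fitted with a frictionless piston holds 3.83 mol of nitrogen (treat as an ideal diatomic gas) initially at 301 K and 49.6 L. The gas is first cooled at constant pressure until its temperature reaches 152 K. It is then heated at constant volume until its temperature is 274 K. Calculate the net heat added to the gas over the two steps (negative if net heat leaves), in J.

P₁ = nRT₁/V₁ = 3.83×8.314×301/49.6 = 193 kPa.
Step 1 — Isobaric: P stays 193 kPa; V/T = const ⇒ T₂ = 152 K, V₂ = 25.0 L.
W = PΔV = 193×(25.0−49.6) kPa·L = -4740 J.
ΔU = nCvΔT = 3.83×20.8×(152−301) = -11900 J.
Q = ΔU + W = nCpΔT = -16600 J.
State after step 1: P = 193 kPa, V = 25.0 L, T = 152 K.
Step 2 — Isochoric: V stays 25.0 L; P/T = const ⇒ T₂ = 274 K, P₂ = 348 kPa.
W = 0 (no volume change).
ΔU = nCvΔT = 3.83×20.8×(274−152) = 9710 J.
Q = ΔU = 9710 J.
Net over both steps: W = -4740 J, Q = -6890 J, ΔU = -2150 J.

-6890 J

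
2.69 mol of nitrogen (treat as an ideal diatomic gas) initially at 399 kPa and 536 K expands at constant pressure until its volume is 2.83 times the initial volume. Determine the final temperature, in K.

V₁ = nRT₁/P₁ = 2.69×8.314×536/399 = 30.0 L.
Isobaric: P stays 399 kPa; V/T = const ⇒ T₂ = 1520 K, V₂ = 85.0 L.

1520 K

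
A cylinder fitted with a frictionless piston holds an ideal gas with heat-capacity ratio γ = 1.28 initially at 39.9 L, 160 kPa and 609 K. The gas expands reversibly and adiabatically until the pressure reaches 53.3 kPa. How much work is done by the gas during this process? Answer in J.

4870 J

n = P₁V₁/(RT₁) = 160×39.9/(8.314×609) = 1.26 mol.
Adiabatic: T₂/T₁ = (P₂/P₁)^((γ−1)/γ) ⇒ T₂ = 609×(0.333)^0.219 = 479 K; V₂ = 94.2 L.
ΔU = nCvΔT = 1.26×29.7×(479−609) = -4870 J.
Q = 0 for an adiabatic process, so W = −ΔU = 4870 J.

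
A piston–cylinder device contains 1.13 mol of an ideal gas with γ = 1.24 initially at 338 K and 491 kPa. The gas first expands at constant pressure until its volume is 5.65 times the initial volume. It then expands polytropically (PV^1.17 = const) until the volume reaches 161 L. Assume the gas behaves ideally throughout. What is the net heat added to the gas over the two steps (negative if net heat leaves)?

V₁ = nRT₁/P₁ = 1.13×8.314×338/491 = 6.47 L.
Step 1 — Isobaric: P stays 491 kPa; V/T = const ⇒ T₂ = 1910 K, V₂ = 36.5 L.
W = PΔV = 491×(36.5−6.47) kPa·L = 14800 J.
ΔU = nCvΔT = 1.13×34.6×(1910−338) = 61500 J.
Q = ΔU + W = nCpΔT = 76300 J.
State after step 1: P = 491 kPa, V = 36.5 L, T = 1910 K.
Step 2 — Polytropic n=1.17: T₂ = T₁(V₁/V₂)^(n−1) = 1910×(0.227)^0.17 = 1480 K; P₂ = P₁(V₁/V₂)^n = 86.6 kPa.
W = (P₁V₁−P₂V₂)/(n−1) = (491×36.5−86.6×161)/0.17 = 23500 J.
ΔU = nCvΔT = 1.13×34.6×(1480−1910) = -16700 J.
Q = ΔU + W = 6860 J.
Net over both steps: W = 38300 J, Q = 83100 J, ΔU = 44900 J.

83100 J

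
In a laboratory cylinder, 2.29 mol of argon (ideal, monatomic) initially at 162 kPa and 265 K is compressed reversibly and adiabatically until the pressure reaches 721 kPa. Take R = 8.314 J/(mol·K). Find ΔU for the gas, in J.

V₁ = nRT₁/P₁ = 2.29×8.314×265/162 = 31.1 L.
Adiabatic: T₂/T₁ = (P₂/P₁)^((γ−1)/γ) ⇒ T₂ = 265×(4.45)^0.400 = 482 K; V₂ = 12.7 L.
For an ideal gas ΔU = nCvΔT with Cv = (3/2)R = 12.5 J/(mol·K).
ΔU = 2.29×12.5×(482−265) = 6180 J.

6180 J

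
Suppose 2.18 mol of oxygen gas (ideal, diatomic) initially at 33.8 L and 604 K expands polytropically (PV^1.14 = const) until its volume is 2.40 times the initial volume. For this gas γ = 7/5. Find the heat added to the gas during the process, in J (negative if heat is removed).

5860 J

P₁ = nRT₁/V₁ = 2.18×8.314×604/33.8 = 324 kPa.
Polytropic n=1.14: T₂ = T₁(V₁/V₂)^(n−1) = 604×(0.417)^0.14 = 534 K; P₂ = P₁(V₁/V₂)^n = 119 kPa.
W = (P₁V₁−P₂V₂)/(n−1) = (324×33.8−119×81.1)/0.14 = 9020 J.
ΔU = nCvΔT = 2.18×20.8×(534−604) = -3160 J.
Q = ΔU + W = 5860 J.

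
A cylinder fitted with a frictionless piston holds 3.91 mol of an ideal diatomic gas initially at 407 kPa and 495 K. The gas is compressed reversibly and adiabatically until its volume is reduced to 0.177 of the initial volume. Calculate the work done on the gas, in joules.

40200 J

V₁ = nRT₁/P₁ = 3.91×8.314×495/407 = 39.5 L.
Adiabatic: TV^(γ−1) = const ⇒ T₂ = 495×(5.65)^0.400 = 990 K; PV^γ = const ⇒ P₂ = 4600 kPa.
ΔU = nCvΔT = 3.91×20.8×(990−495) = 40200 J.
Q = 0 for an adiabatic process, so W = −ΔU = -40200 J.
Work done on the gas = −W_by = 40200 J.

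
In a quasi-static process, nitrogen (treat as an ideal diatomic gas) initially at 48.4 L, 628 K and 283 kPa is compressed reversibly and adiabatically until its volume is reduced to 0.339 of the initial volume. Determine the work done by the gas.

-18500 J

n = P₁V₁/(RT₁) = 283×48.4/(8.314×628) = 2.62 mol.
Adiabatic: TV^(γ−1) = const ⇒ T₂ = 628×(2.95)^0.400 = 968 K; PV^γ = const ⇒ P₂ = 1290 kPa.
ΔU = nCvΔT = 2.62×20.8×(968−628) = 18500 J.
Q = 0 for an adiabatic process, so W = −ΔU = -18500 J.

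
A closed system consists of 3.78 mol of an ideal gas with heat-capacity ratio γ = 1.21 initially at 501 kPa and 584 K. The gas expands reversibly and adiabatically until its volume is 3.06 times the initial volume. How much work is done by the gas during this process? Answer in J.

18300 J

V₁ = nRT₁/P₁ = 3.78×8.314×584/501 = 36.6 L.
Adiabatic: TV^(γ−1) = const ⇒ T₂ = 584×(0.327)^0.210 = 462 K; PV^γ = const ⇒ P₂ = 129 kPa.
ΔU = nCvΔT = 3.78×39.6×(462−584) = -18300 J.
Q = 0 for an adiabatic process, so W = −ΔU = 18300 J.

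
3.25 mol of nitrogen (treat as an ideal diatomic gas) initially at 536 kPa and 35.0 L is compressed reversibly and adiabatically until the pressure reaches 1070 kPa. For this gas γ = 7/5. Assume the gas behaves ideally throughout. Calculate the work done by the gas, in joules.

-10200 J

T₁ = P₁V₁/(nR) = 536×35.0/(3.25×8.314) = 694 K.
Adiabatic: T₂/T₁ = (P₂/P₁)^((γ−1)/γ) ⇒ T₂ = 694×(2.00)^0.286 = 846 K; V₂ = 21.4 L.
ΔU = nCvΔT = 3.25×20.8×(846−694) = 10200 J.
Q = 0 for an adiabatic process, so W = −ΔU = -10200 J.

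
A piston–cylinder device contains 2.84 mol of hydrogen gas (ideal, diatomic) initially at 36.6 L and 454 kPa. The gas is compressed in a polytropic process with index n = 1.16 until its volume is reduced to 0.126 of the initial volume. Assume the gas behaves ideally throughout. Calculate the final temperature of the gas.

T₁ = P₁V₁/(nR) = 454×36.6/(2.84×8.314) = 704 K.
Polytropic n=1.16: T₂ = T₁(V₁/V₂)^(n−1) = 704×(7.94)^0.16 = 980 K; P₂ = P₁(V₁/V₂)^n = 5020 kPa.

980 K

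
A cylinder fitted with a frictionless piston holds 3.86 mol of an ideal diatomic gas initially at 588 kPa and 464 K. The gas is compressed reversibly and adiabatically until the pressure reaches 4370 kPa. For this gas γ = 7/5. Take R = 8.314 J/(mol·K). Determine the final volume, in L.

6.04 L

V₁ = nRT₁/P₁ = 3.86×8.314×464/588 = 25.3 L.
Adiabatic: T₂/T₁ = (P₂/P₁)^((γ−1)/γ) ⇒ T₂ = 464×(7.43)^0.286 = 823 K; V₂ = 6.04 L.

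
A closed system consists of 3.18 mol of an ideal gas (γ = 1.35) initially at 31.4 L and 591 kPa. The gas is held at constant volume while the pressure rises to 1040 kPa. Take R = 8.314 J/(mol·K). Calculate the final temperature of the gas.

T₁ = P₁V₁/(nR) = 591×31.4/(3.18×8.314) = 702 K.
Isochoric: V stays 31.4 L; P/T = const ⇒ T₂ = 1240 K, P₂ = 1040 kPa.

1240 K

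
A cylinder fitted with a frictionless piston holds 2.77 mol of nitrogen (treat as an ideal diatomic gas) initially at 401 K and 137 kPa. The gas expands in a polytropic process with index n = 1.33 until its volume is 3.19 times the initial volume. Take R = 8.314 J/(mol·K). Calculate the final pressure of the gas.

29.3 kPa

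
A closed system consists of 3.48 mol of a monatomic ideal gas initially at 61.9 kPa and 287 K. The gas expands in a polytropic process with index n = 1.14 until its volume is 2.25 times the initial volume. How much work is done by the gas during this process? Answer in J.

V₁ = nRT₁/P₁ = 3.48×8.314×287/61.9 = 134 L.
Polytropic n=1.14: T₂ = T₁(V₁/V₂)^(n−1) = 287×(0.444)^0.14 = 256 K; P₂ = P₁(V₁/V₂)^n = 24.6 kPa.
W = (P₁V₁−P₂V₂)/(n−1) = (61.9×134−24.6×302)/0.14 = 6370 J.

6370 J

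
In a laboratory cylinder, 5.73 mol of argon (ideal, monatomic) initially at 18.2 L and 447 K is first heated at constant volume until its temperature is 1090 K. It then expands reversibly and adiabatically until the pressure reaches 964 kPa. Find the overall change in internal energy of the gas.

18500 J

P₁ = nRT₁/V₁ = 5.73×8.314×447/18.2 = 1170 kPa.
Step 1 — Isochoric: V stays 18.2 L; P/T = const ⇒ T₂ = 1090 K, P₂ = 2850 kPa.
W = 0 (no volume change).
ΔU = nCvΔT = 5.73×12.5×(1090−447) = 45900 J.
Q = ΔU = 45900 J.
State after step 1: P = 2850 kPa, V = 18.2 L, T = 1090 K.
Step 2 — Adiabatic: T₂/T₁ = (P₂/P₁)^((γ−1)/γ) ⇒ T₂ = 1090×(0.338)^0.400 = 706 K; V₂ = 34.9 L.
ΔU = nCvΔT = 5.73×12.5×(706−1090) = -27400 J.
Q = 0 for an adiabatic process, so W = −ΔU = 27400 J.
Net over both steps: W = 27400 J, Q = 45900 J, ΔU = 18500 J.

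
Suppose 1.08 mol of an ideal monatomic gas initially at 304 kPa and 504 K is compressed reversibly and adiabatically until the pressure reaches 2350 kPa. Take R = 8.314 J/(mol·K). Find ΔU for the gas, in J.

V₁ = nRT₁/P₁ = 1.08×8.314×504/304 = 14.9 L.
Adiabatic: T₂/T₁ = (P₂/P₁)^((γ−1)/γ) ⇒ T₂ = 504×(7.73)^0.400 = 1140 K; V₂ = 4.36 L.
For an ideal gas ΔU = nCvΔT with Cv = (3/2)R = 12.5 J/(mol·K).
ΔU = 1.08×12.5×(1140−504) = 8590 J.

8590 J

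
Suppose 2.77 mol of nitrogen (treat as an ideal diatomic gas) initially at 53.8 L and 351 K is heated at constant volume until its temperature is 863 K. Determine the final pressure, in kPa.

369 kPa

P₁ = nRT₁/V₁ = 2.77×8.314×351/53.8 = 150 kPa.
Isochoric: V stays 53.8 L; P/T = const ⇒ T₂ = 863 K, P₂ = 369 kPa.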